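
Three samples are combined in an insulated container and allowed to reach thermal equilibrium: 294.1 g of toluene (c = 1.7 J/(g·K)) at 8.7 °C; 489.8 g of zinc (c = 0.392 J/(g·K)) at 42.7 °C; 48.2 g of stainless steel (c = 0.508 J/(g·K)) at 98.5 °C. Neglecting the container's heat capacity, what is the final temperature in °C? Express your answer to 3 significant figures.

Σ mᵢcᵢ(T − Tᵢ) = 0  ⇒  T = Σ mᵢcᵢTᵢ / Σ mᵢcᵢ
Σ mᵢcᵢ = 294.1×1.7 + 489.8×0.392 + 48.2×0.508 = 716.4572
Σ mᵢcᵢTᵢ = 499.97×8.7 + 192.0016×42.7 + 24.4856×98.5 = 14960
T = 14960 / 716.4572 = 20.88 °C

T_f = 20.9 °C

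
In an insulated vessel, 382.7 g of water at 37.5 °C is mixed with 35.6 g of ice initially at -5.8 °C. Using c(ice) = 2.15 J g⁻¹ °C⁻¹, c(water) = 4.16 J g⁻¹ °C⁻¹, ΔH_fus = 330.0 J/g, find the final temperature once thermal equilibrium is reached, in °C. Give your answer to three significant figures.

Heat to bring ice to 0 °C and melt it: q₁ = 35.6×2.15×5.8 + 35.6×330.0 = 12192 J
Heat the water can supply cooling to 0 °C: 382.7×4.16×37.5 = 59701.2 J > q₁, so all ice melts.
Energy balance: 382.7×4.16×(37.5 − T) = 12192 + 35.6×4.16×(T − 0)
1592.032(37.5 − T) = 12192 + 148.096 T
59701.2 − 12192 = 1740.128 T
T = 47509.2 / 1740.128 = 27.30 °C

T_f = 27.3 °C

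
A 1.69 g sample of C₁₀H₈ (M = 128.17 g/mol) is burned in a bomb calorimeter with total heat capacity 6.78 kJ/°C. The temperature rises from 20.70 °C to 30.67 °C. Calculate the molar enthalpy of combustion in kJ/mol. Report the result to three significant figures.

ΔT = 30.67 − 20.70 = 9.97 °C
q_cal = C_cal × ΔT = 6.78 × 9.97 = 67.5966 kJ
n = 1.69 / 128.17 = 0.013186 mol
q_rxn = −q_cal = -67.5966 kJ
ΔH = -67.5966 / 0.013186 = -5126 kJ/mol

ΔH = -5130 kJ/mol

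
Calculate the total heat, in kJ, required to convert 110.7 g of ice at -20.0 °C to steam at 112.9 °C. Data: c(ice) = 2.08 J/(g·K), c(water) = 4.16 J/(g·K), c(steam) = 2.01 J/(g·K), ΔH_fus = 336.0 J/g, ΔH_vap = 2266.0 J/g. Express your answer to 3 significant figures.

q = 342 kJ

q1 (heat ice -20.0→0.0 °C): 110.7 × 2.08 × 20.0 = 4605 J
q2 (melt at 0 °C): 110.7 × 336.0 = 37195 J
q3 (heat water 0.0→100.0 °C): 110.7 × 4.16 × 100.0 = 46051 J
q4 (vaporize at 100 °C): 110.7 × 2266.0 = 250846 J
q5 (heat steam 100.0→112.9 °C): 110.7 × 2.01 × 12.9 = 2870 J
Total: 4605 + 37195 + 46051 + 250846 + 2870 = 341567 J = 342 kJ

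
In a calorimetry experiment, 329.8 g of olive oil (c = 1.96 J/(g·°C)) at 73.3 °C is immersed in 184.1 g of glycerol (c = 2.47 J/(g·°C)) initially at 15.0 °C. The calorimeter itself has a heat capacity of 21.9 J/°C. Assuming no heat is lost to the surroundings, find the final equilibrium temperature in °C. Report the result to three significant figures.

Heat lost by olive oil = heat gained by glycerol + calorimeter.
(329.8)(1.96)(73.3 − T) = [(184.1)(2.47) + 21.9](T − 15.0)
646.408 (73.3 − T) = 476.627 (T − 15.0)
47382 − 646.408 T = 476.627 T − 7149.4
54531.4 = 1123.035 T
T = 48.56 °C

T_f = 48.6 °C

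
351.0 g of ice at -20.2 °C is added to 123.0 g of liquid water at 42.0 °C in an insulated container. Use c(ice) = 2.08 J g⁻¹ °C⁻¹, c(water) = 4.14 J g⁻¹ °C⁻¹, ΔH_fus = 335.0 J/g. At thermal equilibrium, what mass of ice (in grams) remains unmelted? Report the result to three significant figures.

Heat to warm all ice to 0 °C: 351.0×2.08×20.2 = 14748 J
Heat released by water cooling to 0 °C: 123.0×4.14×42.0 = 21387 J
21387 J < 14748 + 351.0×335.0 = 132333 J, so not all ice melts; final T = 0 °C.
Heat left for melting: 21387 − 14748 = 6639 J
Mass melted = 6639 / 335.0 = 19.82 g
Ice remaining = 351.0 − 19.82 = 331.18 g

m_ice remaining = 331 g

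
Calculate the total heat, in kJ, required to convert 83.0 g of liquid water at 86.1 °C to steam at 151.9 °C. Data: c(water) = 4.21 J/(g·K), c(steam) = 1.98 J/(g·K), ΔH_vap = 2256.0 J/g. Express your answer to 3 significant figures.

q1 (heat water 86.1→100.0 °C): 83.0 × 4.21 × 13.9 = 4857 J
q2 (vaporize at 100 °C): 83.0 × 2256.0 = 187248 J
q3 (heat steam 100.0→151.9 °C): 83.0 × 1.98 × 51.9 = 8529 J
Total: 4857 + 187248 + 8529 = 200634 J = 201 kJ

q = 201 kJ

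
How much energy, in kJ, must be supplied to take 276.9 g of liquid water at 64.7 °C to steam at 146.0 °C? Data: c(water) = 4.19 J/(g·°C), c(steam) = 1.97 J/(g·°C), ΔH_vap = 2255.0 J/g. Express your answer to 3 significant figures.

q = 690 kJ

q1 (heat water 64.7→100.0 °C): 276.9 × 4.19 × 35.3 = 40955 J
q2 (vaporize at 100 °C): 276.9 × 2255.0 = 624410 J
q3 (heat steam 100.0→146.0 °C): 276.9 × 1.97 × 46.0 = 25093 J
Total: 40955 + 624410 + 25093 = 690458 J = 690 kJ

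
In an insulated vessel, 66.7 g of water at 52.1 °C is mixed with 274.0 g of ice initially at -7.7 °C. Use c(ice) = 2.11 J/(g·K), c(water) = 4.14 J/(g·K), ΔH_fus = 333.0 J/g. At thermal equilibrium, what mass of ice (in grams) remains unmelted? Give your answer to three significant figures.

Heat to warm all ice to 0 °C: 274.0×2.11×7.7 = 4451.7 J
Heat released by water cooling to 0 °C: 66.7×4.14×52.1 = 14387 J
14387 J < 4451.7 + 274.0×333.0 = 95693.7 J, so not all ice melts; final T = 0 °C.
Heat left for melting: 14387 − 4451.7 = 9935.3 J
Mass melted = 9935.3 / 333.0 = 29.84 g
Ice remaining = 274.0 − 29.84 = 244.16 g

m_ice remaining = 244 g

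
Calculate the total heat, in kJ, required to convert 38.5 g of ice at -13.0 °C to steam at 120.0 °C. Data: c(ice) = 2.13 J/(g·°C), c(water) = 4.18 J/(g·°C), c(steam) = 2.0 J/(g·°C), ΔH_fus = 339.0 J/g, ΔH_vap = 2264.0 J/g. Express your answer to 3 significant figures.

q1 (heat ice -13.0→0.0 °C): 38.5 × 2.13 × 13.0 = 1066 J
q2 (melt at 0 °C): 38.5 × 339.0 = 13052 J
q3 (heat water 0.0→100.0 °C): 38.5 × 4.18 × 100.0 = 16093 J
q4 (vaporize at 100 °C): 38.5 × 2264.0 = 87164 J
q5 (heat steam 100.0→120.0 °C): 38.5 × 2.0 × 20.0 = 1540 J
Total: 1066 + 13052 + 16093 + 87164 + 1540 = 118915 J = 119 kJ

q = 119 kJ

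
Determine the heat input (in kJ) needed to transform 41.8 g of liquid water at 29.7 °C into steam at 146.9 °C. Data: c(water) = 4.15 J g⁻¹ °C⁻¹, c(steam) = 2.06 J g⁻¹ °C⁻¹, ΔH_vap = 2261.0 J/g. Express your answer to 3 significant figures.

q = 111 kJ

q1 (heat water 29.7→100.0 °C): 41.8 × 4.15 × 70.3 = 12195 J
q2 (vaporize at 100 °C): 41.8 × 2261.0 = 94510 J
q3 (heat steam 100.0→146.9 °C): 41.8 × 2.06 × 46.9 = 4038 J
Total: 12195 + 94510 + 4038 = 110743 J = 111 kJ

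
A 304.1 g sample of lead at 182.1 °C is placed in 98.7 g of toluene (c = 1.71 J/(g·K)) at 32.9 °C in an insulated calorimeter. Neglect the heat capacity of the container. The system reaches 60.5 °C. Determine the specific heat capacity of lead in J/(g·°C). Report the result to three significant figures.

c = 0.126 J/(g·°C)

q_gained = (98.7 × 1.71) × (60.5 − 32.9) = 4658 J
q_lost = 304.1 × c × (182.1 − 60.5) = 36978.56 c
Set equal: c = 4658 / 36978.56 = 0.126 J/(g·°C)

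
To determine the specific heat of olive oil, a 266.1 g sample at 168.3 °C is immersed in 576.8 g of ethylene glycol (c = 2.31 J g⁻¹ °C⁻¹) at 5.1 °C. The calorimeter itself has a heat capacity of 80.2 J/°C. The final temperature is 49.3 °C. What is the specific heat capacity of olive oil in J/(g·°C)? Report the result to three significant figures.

c = 1.97 J/(g·°C)

q_gained = (576.8 × 2.31 + 80.2) × (49.3 − 5.1) = 62440 J
q_lost = 266.1 × c × (168.3 − 49.3) = 31665.9 c
Set equal: c = 62440 / 31665.9 = 1.97 J/(g·°C)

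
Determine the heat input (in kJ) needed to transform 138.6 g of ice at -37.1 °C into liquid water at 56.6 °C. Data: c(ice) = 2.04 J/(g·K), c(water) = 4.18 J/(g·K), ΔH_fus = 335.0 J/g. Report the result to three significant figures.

q1 (heat ice -37.1→0.0 °C): 138.6 × 2.04 × 37.1 = 10490 J
q2 (melt at 0 °C): 138.6 × 335.0 = 46431 J
q3 (heat water 0.0→56.6 °C): 138.6 × 4.18 × 56.6 = 32791 J
Total: 10490 + 46431 + 32791 = 89712 J = 89.7 kJ

q = 89.7 kJ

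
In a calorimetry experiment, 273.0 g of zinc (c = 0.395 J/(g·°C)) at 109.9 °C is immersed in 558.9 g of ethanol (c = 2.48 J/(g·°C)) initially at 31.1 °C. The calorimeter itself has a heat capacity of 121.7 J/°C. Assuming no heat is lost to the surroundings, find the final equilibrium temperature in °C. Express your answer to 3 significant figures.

Heat lost by zinc = heat gained by ethanol + calorimeter.
(273.0)(0.395)(109.9 − T) = [(558.9)(2.48) + 121.7](T − 31.1)
107.835 (109.9 − T) = 1507.772 (T − 31.1)
11851 − 107.835 T = 1507.772 T − 46892
58743 = 1615.607 T
T = 36.36 °C

T_f = 36.4 °C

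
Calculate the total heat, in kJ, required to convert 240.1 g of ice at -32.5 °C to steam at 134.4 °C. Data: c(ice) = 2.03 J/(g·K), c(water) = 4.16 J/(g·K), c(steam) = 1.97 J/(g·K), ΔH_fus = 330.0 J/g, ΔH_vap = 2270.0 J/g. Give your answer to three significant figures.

q1 (heat ice -32.5→0.0 °C): 240.1 × 2.03 × 32.5 = 15841 J
q2 (melt at 0 °C): 240.1 × 330.0 = 79233 J
q3 (heat water 0.0→100.0 °C): 240.1 × 4.16 × 100.0 = 99882 J
q4 (vaporize at 100 °C): 240.1 × 2270.0 = 545027 J
q5 (heat steam 100.0→134.4 °C): 240.1 × 1.97 × 34.4 = 16271 J
Total: 15841 + 79233 + 99882 + 545027 + 16271 = 756254 J = 756 kJ

q = 756 kJ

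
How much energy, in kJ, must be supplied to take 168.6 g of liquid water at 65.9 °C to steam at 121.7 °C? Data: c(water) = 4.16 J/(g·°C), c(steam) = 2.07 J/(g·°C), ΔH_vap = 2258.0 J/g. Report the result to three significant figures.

q = 412 kJ

q1 (heat water 65.9→100.0 °C): 168.6 × 4.16 × 34.1 = 23917 J
q2 (vaporize at 100 °C): 168.6 × 2258.0 = 380699 J
q3 (heat steam 100.0→121.7 °C): 168.6 × 2.07 × 21.7 = 7573 J
Total: 23917 + 380699 + 7573 = 412189 J = 412 kJ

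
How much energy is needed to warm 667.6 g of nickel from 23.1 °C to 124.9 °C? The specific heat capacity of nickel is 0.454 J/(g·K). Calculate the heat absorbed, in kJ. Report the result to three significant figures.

q = m c ΔT = 667.6 × 0.454 × (124.9 − 23.1)
q = 667.6 × 0.454 × 101.8 = 30850 J = 30.9 kJ

q = 30.9 kJ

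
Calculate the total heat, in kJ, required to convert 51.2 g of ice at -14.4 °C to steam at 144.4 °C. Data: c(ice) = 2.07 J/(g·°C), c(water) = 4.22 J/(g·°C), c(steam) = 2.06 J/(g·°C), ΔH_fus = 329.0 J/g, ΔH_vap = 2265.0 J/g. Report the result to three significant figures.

q1 (heat ice -14.4→0.0 °C): 51.2 × 2.07 × 14.4 = 1526 J
q2 (melt at 0 °C): 51.2 × 329.0 = 16845 J
q3 (heat water 0.0→100.0 °C): 51.2 × 4.22 × 100.0 = 21606 J
q4 (vaporize at 100 °C): 51.2 × 2265.0 = 115968 J
q5 (heat steam 100.0→144.4 °C): 51.2 × 2.06 × 44.4 = 4683 J
Total: 1526 + 16845 + 21606 + 115968 + 4683 = 160628 J = 161 kJ

q = 161 kJ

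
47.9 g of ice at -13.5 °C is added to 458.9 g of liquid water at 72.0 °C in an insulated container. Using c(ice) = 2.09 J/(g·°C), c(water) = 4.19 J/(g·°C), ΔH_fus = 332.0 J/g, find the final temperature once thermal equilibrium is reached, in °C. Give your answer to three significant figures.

T_f = 57.1 °C

Heat to bring ice to 0 °C and melt it: q₁ = 47.9×2.09×13.5 + 47.9×332.0 = 17254 J
Heat the water can supply cooling to 0 °C: 458.9×4.19×72.0 = 138441 J > q₁, so all ice melts.
Energy balance: 458.9×4.19×(72.0 − T) = 17254 + 47.9×4.19×(T − 0)
1922.791(72.0 − T) = 17254 + 200.701 T
138441 − 17254 = 2123.492 T
T = 121187 / 2123.492 = 57.07 °C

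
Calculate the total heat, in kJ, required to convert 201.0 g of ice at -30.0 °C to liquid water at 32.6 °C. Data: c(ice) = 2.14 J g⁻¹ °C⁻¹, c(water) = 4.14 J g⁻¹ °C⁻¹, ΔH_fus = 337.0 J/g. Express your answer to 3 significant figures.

q1 (heat ice -30.0→0.0 °C): 201.0 × 2.14 × 30.0 = 12904 J
q2 (melt at 0 °C): 201.0 × 337.0 = 67737 J
q3 (heat water 0.0→32.6 °C): 201.0 × 4.14 × 32.6 = 27128 J
Total: 12904 + 67737 + 27128 = 107769 J = 108 kJ

q = 108 kJ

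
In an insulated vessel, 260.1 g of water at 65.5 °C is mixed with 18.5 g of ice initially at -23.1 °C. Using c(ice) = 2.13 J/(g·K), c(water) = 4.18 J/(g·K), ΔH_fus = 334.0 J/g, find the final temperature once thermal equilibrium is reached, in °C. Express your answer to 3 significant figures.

T_f = 55.1 °C

Heat to bring ice to 0 °C and melt it: q₁ = 18.5×2.13×23.1 + 18.5×334.0 = 7089.3 J
Heat the water can supply cooling to 0 °C: 260.1×4.18×65.5 = 71212.8 J > q₁, so all ice melts.
Energy balance: 260.1×4.18×(65.5 − T) = 7089.3 + 18.5×4.18×(T − 0)
1087.218(65.5 − T) = 7089.3 + 77.33 T
71212.8 − 7089.3 = 1164.548 T
T = 64123.5 / 1164.548 = 55.06 °C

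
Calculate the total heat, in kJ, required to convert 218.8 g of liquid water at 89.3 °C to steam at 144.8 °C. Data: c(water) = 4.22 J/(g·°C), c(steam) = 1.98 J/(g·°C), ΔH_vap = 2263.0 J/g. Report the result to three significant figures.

q1 (heat water 89.3→100.0 °C): 218.8 × 4.22 × 10.7 = 9880 J
q2 (vaporize at 100 °C): 218.8 × 2263.0 = 495144 J
q3 (heat steam 100.0→144.8 °C): 218.8 × 1.98 × 44.8 = 19408 J
Total: 9880 + 495144 + 19408 = 524432 J = 524 kJ

q = 524 kJ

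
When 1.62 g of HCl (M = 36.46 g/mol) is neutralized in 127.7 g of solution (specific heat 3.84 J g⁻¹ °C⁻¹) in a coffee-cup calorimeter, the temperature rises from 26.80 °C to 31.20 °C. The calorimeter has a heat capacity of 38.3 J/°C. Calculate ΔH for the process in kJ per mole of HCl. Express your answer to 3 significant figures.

ΔH = -52.4 kJ/mol

|ΔT| = |31.20 − 26.80| = 4.40 °C
|q_surr| = (127.7 × 3.84 + 38.3) × 4.40 = 528.668 × 4.40 = 2326 J
n(HCl) = 1.62 / 36.46 = 0.04443 mol
Temperature rose, so q_rxn = −|q_surr| = -2.326 kJ
ΔH = q_rxn / n = -52.35 kJ/mol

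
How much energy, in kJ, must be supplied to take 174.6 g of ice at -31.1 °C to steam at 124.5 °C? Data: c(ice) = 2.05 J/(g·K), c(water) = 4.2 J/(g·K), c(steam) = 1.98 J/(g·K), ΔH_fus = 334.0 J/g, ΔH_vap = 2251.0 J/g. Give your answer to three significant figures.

q1 (heat ice -31.1→0.0 °C): 174.6 × 2.05 × 31.1 = 11132 J
q2 (melt at 0 °C): 174.6 × 334.0 = 58316 J
q3 (heat water 0.0→100.0 °C): 174.6 × 4.2 × 100.0 = 73332 J
q4 (vaporize at 100 °C): 174.6 × 2251.0 = 393025 J
q5 (heat steam 100.0→124.5 °C): 174.6 × 1.98 × 24.5 = 8470 J
Total: 11132 + 58316 + 73332 + 393025 + 8470 = 544275 J = 544 kJ

q = 544 kJ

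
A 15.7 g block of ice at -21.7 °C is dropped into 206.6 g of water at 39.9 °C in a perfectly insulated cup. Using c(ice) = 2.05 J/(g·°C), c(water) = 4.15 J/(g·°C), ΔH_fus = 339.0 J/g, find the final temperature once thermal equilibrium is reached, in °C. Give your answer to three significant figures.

T_f = 30.6 °C

Heat to bring ice to 0 °C and melt it: q₁ = 15.7×2.05×21.7 + 15.7×339.0 = 6020.7 J
Heat the water can supply cooling to 0 °C: 206.6×4.15×39.9 = 34209.9 J > q₁, so all ice melts.
Energy balance: 206.6×4.15×(39.9 − T) = 6020.7 + 15.7×4.15×(T − 0)
857.39(39.9 − T) = 6020.7 + 65.155 T
34209.9 − 6020.7 = 922.545 T
T = 28189.2 / 922.545 = 30.56 °C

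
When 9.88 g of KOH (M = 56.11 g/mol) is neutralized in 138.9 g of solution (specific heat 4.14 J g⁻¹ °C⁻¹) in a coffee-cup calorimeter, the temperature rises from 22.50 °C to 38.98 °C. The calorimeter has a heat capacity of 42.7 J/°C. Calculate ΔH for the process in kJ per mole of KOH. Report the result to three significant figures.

|ΔT| = |38.98 − 22.50| = 16.48 °C
|q_surr| = (138.9 × 4.14 + 42.7) × 16.48 = 617.746 × 16.48 = 10180 J
n(KOH) = 9.88 / 56.11 = 0.1761 mol
Temperature rose, so q_rxn = −|q_surr| = -10.18 kJ
ΔH = q_rxn / n = -57.81 kJ/mol

ΔH = -57.8 kJ/mol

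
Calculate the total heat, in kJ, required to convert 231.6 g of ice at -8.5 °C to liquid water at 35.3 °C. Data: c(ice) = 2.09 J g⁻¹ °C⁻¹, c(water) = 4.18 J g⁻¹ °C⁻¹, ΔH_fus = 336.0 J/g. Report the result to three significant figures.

q1 (heat ice -8.5→0.0 °C): 231.6 × 2.09 × 8.5 = 4114 J
q2 (melt at 0 °C): 231.6 × 336.0 = 77818 J
q3 (heat water 0.0→35.3 °C): 231.6 × 4.18 × 35.3 = 34174 J
Total: 4114 + 77818 + 34174 = 116106 J = 116 kJ

q = 116 kJ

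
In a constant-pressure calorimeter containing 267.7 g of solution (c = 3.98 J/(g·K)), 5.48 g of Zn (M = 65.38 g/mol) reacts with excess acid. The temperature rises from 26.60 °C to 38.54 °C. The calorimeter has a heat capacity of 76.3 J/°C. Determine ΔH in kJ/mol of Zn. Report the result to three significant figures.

|ΔT| = |38.54 − 26.60| = 11.94 °C
|q_surr| = (267.7 × 3.98 + 76.3) × 11.94 = 1141.746 × 11.94 = 13630 J
n(Zn) = 5.48 / 65.38 = 0.08382 mol
Temperature rose, so q_rxn = −|q_surr| = -13.63 kJ
ΔH = q_rxn / n = -162.6 kJ/mol

ΔH = -163 kJ/mol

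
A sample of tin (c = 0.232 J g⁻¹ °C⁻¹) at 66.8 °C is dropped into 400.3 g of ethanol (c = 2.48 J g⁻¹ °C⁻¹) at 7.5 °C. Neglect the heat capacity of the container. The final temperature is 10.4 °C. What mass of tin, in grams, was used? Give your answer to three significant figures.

m = 220 g

q_gained = (400.3 × 2.48) × (10.4 − 7.5) = 2879 J
q_lost = m × 0.232 × (66.8 − 10.4) = 13.0848 m
m = 2879 / 13.0848 = 220 g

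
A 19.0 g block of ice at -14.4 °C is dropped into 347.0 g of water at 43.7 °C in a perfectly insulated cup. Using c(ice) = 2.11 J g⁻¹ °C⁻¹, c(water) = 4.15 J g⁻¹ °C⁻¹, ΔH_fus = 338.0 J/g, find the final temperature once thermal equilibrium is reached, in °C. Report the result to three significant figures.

T_f = 36.8 °C

Heat to bring ice to 0 °C and melt it: q₁ = 19.0×2.11×14.4 + 19.0×338.0 = 6999.3 J
Heat the water can supply cooling to 0 °C: 347.0×4.15×43.7 = 62930.2 J > q₁, so all ice melts.
Energy balance: 347.0×4.15×(43.7 − T) = 6999.3 + 19.0×4.15×(T − 0)
1440.05(43.7 − T) = 6999.3 + 78.85 T
62930.2 − 6999.3 = 1518.90 T
T = 55930.9 / 1518.90 = 36.82 °C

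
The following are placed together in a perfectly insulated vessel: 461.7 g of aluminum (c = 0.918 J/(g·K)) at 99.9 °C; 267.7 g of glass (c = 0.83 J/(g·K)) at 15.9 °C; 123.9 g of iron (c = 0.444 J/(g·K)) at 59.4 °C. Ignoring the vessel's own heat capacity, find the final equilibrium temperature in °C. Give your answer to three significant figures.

T_f = 70.1 °C

Σ mᵢcᵢ(T − Tᵢ) = 0  ⇒  T = Σ mᵢcᵢTᵢ / Σ mᵢcᵢ
Σ mᵢcᵢ = 461.7×0.918 + 267.7×0.83 + 123.9×0.444 = 701.0432
Σ mᵢcᵢTᵢ = 423.8406×99.9 + 222.191×15.9 + 55.0116×59.4 = 49142
T = 49142 / 701.0432 = 70.10 °C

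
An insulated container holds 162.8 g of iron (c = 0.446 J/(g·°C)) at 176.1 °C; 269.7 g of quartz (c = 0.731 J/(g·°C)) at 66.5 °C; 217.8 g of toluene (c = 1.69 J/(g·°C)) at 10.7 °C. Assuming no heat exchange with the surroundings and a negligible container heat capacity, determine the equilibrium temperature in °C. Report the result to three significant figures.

Σ mᵢcᵢ(T − Tᵢ) = 0  ⇒  T = Σ mᵢcᵢTᵢ / Σ mᵢcᵢ
Σ mᵢcᵢ = 162.8×0.446 + 269.7×0.731 + 217.8×1.69 = 637.8415
Σ mᵢcᵢTᵢ = 72.6088×176.1 + 197.1507×66.5 + 368.082×10.7 = 29835
T = 29835 / 637.8415 = 46.77 °C

T_f = 46.8 °C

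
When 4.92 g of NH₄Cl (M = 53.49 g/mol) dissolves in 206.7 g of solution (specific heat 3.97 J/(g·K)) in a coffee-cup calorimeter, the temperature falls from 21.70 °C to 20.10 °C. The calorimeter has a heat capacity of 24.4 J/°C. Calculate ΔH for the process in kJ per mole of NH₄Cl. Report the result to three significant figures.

|ΔT| = |20.10 − 21.70| = 1.60 °C
|q_surr| = (206.7 × 3.97 + 24.4) × 1.60 = 844.999 × 1.60 = 1352 J
n(NH₄Cl) = 4.92 / 53.49 = 0.09198 mol
Temperature fell, so q_rxn = +|q_surr| = 1.352 kJ
ΔH = q_rxn / n = 14.70 kJ/mol

ΔH = 14.7 kJ/mol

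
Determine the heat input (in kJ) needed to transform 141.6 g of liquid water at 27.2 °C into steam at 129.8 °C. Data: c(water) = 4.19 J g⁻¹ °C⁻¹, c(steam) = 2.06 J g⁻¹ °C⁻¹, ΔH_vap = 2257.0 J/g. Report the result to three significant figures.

q = 371 kJ

q1 (heat water 27.2→100.0 °C): 141.6 × 4.19 × 72.8 = 43193 J
q2 (vaporize at 100 °C): 141.6 × 2257.0 = 319591 J
q3 (heat steam 100.0→129.8 °C): 141.6 × 2.06 × 29.8 = 8693 J
Total: 43193 + 319591 + 8693 = 371477 J = 371 kJ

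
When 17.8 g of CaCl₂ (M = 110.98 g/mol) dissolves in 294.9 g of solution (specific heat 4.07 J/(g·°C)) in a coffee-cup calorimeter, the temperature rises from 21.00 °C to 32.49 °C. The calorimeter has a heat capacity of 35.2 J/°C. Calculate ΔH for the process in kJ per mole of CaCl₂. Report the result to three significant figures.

|ΔT| = |32.49 − 21.00| = 11.49 °C
|q_surr| = (294.9 × 4.07 + 35.2) × 11.49 = 1235.443 × 11.49 = 14200 J
n(CaCl₂) = 17.8 / 110.98 = 0.1604 mol
Temperature rose, so q_rxn = −|q_surr| = -14.20 kJ
ΔH = q_rxn / n = -88.53 kJ/mol

ΔH = -88.5 kJ/mol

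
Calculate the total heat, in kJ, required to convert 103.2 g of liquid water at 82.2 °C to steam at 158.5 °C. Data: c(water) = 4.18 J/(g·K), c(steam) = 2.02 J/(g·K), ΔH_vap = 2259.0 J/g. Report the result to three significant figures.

q = 253 kJ

q1 (heat water 82.2→100.0 °C): 103.2 × 4.18 × 17.8 = 7678 J
q2 (vaporize at 100 °C): 103.2 × 2259.0 = 233129 J
q3 (heat steam 100.0→158.5 °C): 103.2 × 2.02 × 58.5 = 12195 J
Total: 7678 + 233129 + 12195 = 253002 J = 253 kJ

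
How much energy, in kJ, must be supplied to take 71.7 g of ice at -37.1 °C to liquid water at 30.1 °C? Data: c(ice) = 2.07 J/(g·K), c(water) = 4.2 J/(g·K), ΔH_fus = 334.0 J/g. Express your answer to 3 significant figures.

q = 38.5 kJ

q1 (heat ice -37.1→0.0 °C): 71.7 × 2.07 × 37.1 = 5506 J
q2 (melt at 0 °C): 71.7 × 334.0 = 23948 J
q3 (heat water 0.0→30.1 °C): 71.7 × 4.2 × 30.1 = 9064 J
Total: 5506 + 23948 + 9064 = 38518 J = 38.5 kJ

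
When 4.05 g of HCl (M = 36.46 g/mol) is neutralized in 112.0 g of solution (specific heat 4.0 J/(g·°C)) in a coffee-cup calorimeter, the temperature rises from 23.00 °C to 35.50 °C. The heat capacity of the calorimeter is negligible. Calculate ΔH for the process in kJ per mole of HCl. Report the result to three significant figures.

|ΔT| = |35.50 − 23.00| = 12.50 °C
|q_surr| = (112.0 × 4.0) × 12.50 = 448 × 12.50 = 5600 J
n(HCl) = 4.05 / 36.46 = 0.1111 mol
Temperature rose, so q_rxn = −|q_surr| = -5.600 kJ
ΔH = q_rxn / n = -50.41 kJ/mol

ΔH = -50.4 kJ/mol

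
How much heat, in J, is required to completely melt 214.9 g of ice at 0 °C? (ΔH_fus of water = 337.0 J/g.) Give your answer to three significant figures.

q = 72400 J

q = m × ΔH_fus = 214.9 × 337.0 = 72420 J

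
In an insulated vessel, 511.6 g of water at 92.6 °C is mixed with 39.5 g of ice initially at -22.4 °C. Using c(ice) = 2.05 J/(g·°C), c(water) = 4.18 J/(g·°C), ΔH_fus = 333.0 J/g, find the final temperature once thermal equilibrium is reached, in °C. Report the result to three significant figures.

Heat to bring ice to 0 °C and melt it: q₁ = 39.5×2.05×22.4 + 39.5×333.0 = 14967 J
Heat the water can supply cooling to 0 °C: 511.6×4.18×92.6 = 198024 J > q₁, so all ice melts.
Energy balance: 511.6×4.18×(92.6 − T) = 14967 + 39.5×4.18×(T − 0)
2138.488(92.6 − T) = 14967 + 165.11 T
198024 − 14967 = 2303.598 T
T = 183057 / 2303.598 = 79.47 °C

T_f = 79.5 °C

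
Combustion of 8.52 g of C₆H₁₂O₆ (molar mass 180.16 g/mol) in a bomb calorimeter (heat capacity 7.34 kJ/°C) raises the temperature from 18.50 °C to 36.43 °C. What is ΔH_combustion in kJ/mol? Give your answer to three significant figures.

ΔH = -2780 kJ/mol

ΔT = 36.43 − 18.50 = 17.93 °C
q_cal = C_cal × ΔT = 7.34 × 17.93 = 131.6062 kJ
n = 8.52 / 180.16 = 0.04729 mol
q_rxn = −q_cal = -131.6062 kJ
ΔH = -131.6062 / 0.04729 = -2783 kJ/mol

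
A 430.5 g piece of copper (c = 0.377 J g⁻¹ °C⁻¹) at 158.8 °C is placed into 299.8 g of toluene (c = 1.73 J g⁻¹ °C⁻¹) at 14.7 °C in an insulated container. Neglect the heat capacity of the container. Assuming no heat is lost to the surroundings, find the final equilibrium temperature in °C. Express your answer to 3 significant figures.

Heat lost by copper = heat gained by toluene.
(430.5)(0.377)(158.8 − T) = (299.8)(1.73)(T − 14.7)
162.2985 (158.8 − T) = 518.654 (T − 14.7)
25773 − 162.2985 T = 518.654 T − 7624.2
33397.2 = 680.9525 T
T = 49.04 °C

T_f = 49.0 °C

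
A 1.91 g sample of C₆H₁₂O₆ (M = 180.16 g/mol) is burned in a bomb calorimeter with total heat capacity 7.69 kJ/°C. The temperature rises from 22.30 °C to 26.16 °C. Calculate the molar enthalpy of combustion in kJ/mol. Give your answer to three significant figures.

ΔT = 26.16 − 22.30 = 3.86 °C
q_cal = C_cal × ΔT = 7.69 × 3.86 = 29.6834 kJ
n = 1.91 / 180.16 = 0.01060 mol
q_rxn = −q_cal = -29.6834 kJ
ΔH = -29.6834 / 0.01060 = -2800 kJ/mol

ΔH = -2800 kJ/mol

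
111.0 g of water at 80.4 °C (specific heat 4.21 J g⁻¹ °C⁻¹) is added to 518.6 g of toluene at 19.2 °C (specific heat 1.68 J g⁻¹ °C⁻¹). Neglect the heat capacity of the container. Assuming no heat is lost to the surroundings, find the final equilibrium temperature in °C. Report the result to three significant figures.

T_f = 40.6 °C

Heat lost by water = heat gained by toluene.
(111.0)(4.21)(80.4 − T) = (518.6)(1.68)(T − 19.2)
467.31 (80.4 − T) = 871.248 (T − 19.2)
37572 − 467.31 T = 871.248 T − 16728
54300 = 1338.558 T
T = 40.57 °C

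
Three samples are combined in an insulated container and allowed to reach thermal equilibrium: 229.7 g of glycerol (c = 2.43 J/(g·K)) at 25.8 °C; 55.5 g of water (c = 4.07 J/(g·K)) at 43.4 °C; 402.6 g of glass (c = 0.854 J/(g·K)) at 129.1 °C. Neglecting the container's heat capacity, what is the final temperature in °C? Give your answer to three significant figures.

T_f = 60.8 °C

Σ mᵢcᵢ(T − Tᵢ) = 0  ⇒  T = Σ mᵢcᵢTᵢ / Σ mᵢcᵢ
Σ mᵢcᵢ = 229.7×2.43 + 55.5×4.07 + 402.6×0.854 = 1127.8764
Σ mᵢcᵢTᵢ = 558.171×25.8 + 225.885×43.4 + 343.8204×129.1 = 68591
T = 68591 / 1127.8764 = 60.81 °C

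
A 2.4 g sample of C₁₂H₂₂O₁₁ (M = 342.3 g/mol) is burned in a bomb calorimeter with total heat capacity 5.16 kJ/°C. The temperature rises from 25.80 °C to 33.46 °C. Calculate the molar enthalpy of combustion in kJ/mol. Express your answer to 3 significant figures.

ΔH = -5640 kJ/mol

ΔT = 33.46 − 25.80 = 7.66 °C
q_cal = C_cal × ΔT = 5.16 × 7.66 = 39.5256 kJ
n = 2.4 / 342.3 = 0.007011 mol
q_rxn = −q_cal = -39.5256 kJ
ΔH = -39.5256 / 0.007011 = -5638 kJ/mol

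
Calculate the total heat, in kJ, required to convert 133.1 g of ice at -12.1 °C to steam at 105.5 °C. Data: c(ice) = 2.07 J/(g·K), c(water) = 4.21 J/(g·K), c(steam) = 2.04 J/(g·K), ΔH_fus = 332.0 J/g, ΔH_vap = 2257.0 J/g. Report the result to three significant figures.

q1 (heat ice -12.1→0.0 °C): 133.1 × 2.07 × 12.1 = 3334 J
q2 (melt at 0 °C): 133.1 × 332.0 = 44189 J
q3 (heat water 0.0→100.0 °C): 133.1 × 4.21 × 100.0 = 56035 J
q4 (vaporize at 100 °C): 133.1 × 2257.0 = 300407 J
q5 (heat steam 100.0→105.5 °C): 133.1 × 2.04 × 5.5 = 1493 J
Total: 3334 + 44189 + 56035 + 300407 + 1493 = 405458 J = 405 kJ

q = 405 kJ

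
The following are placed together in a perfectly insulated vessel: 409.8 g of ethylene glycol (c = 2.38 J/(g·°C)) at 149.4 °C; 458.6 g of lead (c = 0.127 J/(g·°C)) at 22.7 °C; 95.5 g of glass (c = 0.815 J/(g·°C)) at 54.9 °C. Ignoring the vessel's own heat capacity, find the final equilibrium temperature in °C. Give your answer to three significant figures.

T_f = 136 °C

Σ mᵢcᵢ(T − Tᵢ) = 0  ⇒  T = Σ mᵢcᵢTᵢ / Σ mᵢcᵢ
Σ mᵢcᵢ = 409.8×2.38 + 458.6×0.127 + 95.5×0.815 = 1111.3987
Σ mᵢcᵢTᵢ = 975.324×149.4 + 58.2422×22.7 + 77.8325×54.9 = 151310
T = 151310 / 1111.3987 = 136.1 °C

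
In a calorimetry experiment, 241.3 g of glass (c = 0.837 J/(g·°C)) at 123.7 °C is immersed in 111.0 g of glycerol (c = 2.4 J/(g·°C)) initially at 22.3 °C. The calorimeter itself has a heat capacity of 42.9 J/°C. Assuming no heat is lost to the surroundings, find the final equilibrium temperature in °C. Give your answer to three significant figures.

Heat lost by glass = heat gained by glycerol + calorimeter.
(241.3)(0.837)(123.7 − T) = [(111.0)(2.4) + 42.9](T − 22.3)
201.9681 (123.7 − T) = 309.3 (T − 22.3)
24983 − 201.9681 T = 309.3 T − 6897.4
31880.4 = 511.2681 T
T = 62.36 °C

T_f = 62.4 °C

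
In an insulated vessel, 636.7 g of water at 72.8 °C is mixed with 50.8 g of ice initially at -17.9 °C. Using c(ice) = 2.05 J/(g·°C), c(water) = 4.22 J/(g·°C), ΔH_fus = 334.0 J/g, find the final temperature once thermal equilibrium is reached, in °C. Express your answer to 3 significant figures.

T_f = 60.9 °C

Heat to bring ice to 0 °C and melt it: q₁ = 50.8×2.05×17.9 + 50.8×334.0 = 18831 J
Heat the water can supply cooling to 0 °C: 636.7×4.22×72.8 = 195604 J > q₁, so all ice melts.
Energy balance: 636.7×4.22×(72.8 − T) = 18831 + 50.8×4.22×(T − 0)
2686.874(72.8 − T) = 18831 + 214.376 T
195604 − 18831 = 2901.250 T
T = 176773 / 2901.250 = 60.93 °C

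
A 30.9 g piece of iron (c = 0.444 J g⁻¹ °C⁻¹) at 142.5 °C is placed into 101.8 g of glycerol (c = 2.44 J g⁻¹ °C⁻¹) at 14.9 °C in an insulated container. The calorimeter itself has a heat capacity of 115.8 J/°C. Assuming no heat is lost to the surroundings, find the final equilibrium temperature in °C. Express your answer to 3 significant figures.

Heat lost by iron = heat gained by glycerol + calorimeter.
(30.9)(0.444)(142.5 − T) = [(101.8)(2.44) + 115.8](T − 14.9)
13.7196 (142.5 − T) = 364.192 (T − 14.9)
1955.0 − 13.7196 T = 364.192 T − 5426.5
7381.5 = 377.9116 T
T = 19.53 °C

T_f = 19.5 °C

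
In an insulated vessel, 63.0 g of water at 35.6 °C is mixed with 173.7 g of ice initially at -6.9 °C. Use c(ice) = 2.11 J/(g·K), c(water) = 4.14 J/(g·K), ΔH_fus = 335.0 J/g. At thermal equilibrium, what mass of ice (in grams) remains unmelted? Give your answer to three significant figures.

m_ice remaining = 154 g

Heat to warm all ice to 0 °C: 173.7×2.11×6.9 = 2528.9 J
Heat released by water cooling to 0 °C: 63.0×4.14×35.6 = 9285.2 J
9285.2 J < 2528.9 + 173.7×335.0 = 60718.4 J, so not all ice melts; final T = 0 °C.
Heat left for melting: 9285.2 − 2528.9 = 6756.3 J
Mass melted = 6756.3 / 335.0 = 20.17 g
Ice remaining = 173.7 − 20.17 = 153.53 g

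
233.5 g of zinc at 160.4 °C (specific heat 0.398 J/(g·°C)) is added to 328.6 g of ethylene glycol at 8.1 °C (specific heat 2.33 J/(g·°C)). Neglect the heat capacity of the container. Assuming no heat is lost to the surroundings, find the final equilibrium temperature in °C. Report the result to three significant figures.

Heat lost by zinc = heat gained by ethylene glycol.
(233.5)(0.398)(160.4 − T) = (328.6)(2.33)(T − 8.1)
92.933 (160.4 − T) = 765.638 (T − 8.1)
14906 − 92.933 T = 765.638 T − 6201.7
21107.7 = 858.571 T
T = 24.58 °C

T_f = 24.6 °C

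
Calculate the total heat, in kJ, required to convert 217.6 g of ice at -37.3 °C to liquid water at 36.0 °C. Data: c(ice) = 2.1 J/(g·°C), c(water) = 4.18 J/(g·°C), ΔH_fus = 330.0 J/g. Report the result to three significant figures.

q1 (heat ice -37.3→0.0 °C): 217.6 × 2.1 × 37.3 = 17045 J
q2 (melt at 0 °C): 217.6 × 330.0 = 71808 J
q3 (heat water 0.0→36.0 °C): 217.6 × 4.18 × 36.0 = 32744 J
Total: 17045 + 71808 + 32744 = 121597 J = 122 kJ

q = 122 kJ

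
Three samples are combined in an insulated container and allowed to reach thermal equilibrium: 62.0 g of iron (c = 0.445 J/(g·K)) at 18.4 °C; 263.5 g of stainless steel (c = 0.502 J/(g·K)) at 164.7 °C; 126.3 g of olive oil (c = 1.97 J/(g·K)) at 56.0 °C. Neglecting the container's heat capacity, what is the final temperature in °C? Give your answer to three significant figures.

T_f = 88.6 °C

Σ mᵢcᵢ(T − Tᵢ) = 0  ⇒  T = Σ mᵢcᵢTᵢ / Σ mᵢcᵢ
Σ mᵢcᵢ = 62.0×0.445 + 263.5×0.502 + 126.3×1.97 = 408.678
Σ mᵢcᵢTᵢ = 27.59×18.4 + 132.277×164.7 + 248.811×56.0 = 36227
T = 36227 / 408.678 = 88.64 °C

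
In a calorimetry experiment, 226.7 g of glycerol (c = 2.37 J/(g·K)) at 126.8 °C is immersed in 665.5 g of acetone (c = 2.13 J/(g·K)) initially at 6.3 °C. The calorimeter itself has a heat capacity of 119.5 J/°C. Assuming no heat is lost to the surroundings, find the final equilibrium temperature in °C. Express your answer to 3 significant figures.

T_f = 37.5 °C

Heat lost by glycerol = heat gained by acetone + calorimeter.
(226.7)(2.37)(126.8 − T) = [(665.5)(2.13) + 119.5](T − 6.3)
537.279 (126.8 − T) = 1537.015 (T − 6.3)
68127 − 537.279 T = 1537.015 T − 9683.2
77810.2 = 2074.294 T
T = 37.51 °C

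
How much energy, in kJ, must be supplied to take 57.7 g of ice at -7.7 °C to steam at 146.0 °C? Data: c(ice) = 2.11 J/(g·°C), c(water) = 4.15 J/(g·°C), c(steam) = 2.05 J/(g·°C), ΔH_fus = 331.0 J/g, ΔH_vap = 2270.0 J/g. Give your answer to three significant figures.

q = 180 kJ

q1 (heat ice -7.7→0.0 °C): 57.7 × 2.11 × 7.7 = 937 J
q2 (melt at 0 °C): 57.7 × 331.0 = 19099 J
q3 (heat water 0.0→100.0 °C): 57.7 × 4.15 × 100.0 = 23946 J
q4 (vaporize at 100 °C): 57.7 × 2270.0 = 130979 J
q5 (heat steam 100.0→146.0 °C): 57.7 × 2.05 × 46.0 = 5441 J
Total: 937 + 19099 + 23946 + 130979 + 5441 = 180402 J = 180 kJ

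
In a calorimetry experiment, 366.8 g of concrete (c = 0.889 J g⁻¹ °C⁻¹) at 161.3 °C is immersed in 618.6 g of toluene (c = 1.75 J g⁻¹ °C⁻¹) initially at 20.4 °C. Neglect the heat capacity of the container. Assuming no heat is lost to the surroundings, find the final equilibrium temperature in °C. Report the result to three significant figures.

Heat lost by concrete = heat gained by toluene.
(366.8)(0.889)(161.3 − T) = (618.6)(1.75)(T − 20.4)
326.0852 (161.3 − T) = 1082.55 (T − 20.4)
52598 − 326.0852 T = 1082.55 T − 22084
74682 = 1408.6352 T
T = 53.02 °C

T_f = 53.0 °C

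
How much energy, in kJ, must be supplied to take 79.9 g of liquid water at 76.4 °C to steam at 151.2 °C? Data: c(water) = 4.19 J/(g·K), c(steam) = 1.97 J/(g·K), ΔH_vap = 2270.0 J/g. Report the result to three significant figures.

q1 (heat water 76.4→100.0 °C): 79.9 × 4.19 × 23.6 = 7901 J
q2 (vaporize at 100 °C): 79.9 × 2270.0 = 181373 J
q3 (heat steam 100.0→151.2 °C): 79.9 × 1.97 × 51.2 = 8059 J
Total: 7901 + 181373 + 8059 = 197333 J = 197 kJ

q = 197 kJ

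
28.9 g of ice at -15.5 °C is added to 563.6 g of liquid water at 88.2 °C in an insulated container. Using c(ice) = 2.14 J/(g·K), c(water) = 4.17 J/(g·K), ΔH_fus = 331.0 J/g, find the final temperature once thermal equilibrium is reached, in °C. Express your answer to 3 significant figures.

Heat to bring ice to 0 °C and melt it: q₁ = 28.9×2.14×15.5 + 28.9×331.0 = 10525 J
Heat the water can supply cooling to 0 °C: 563.6×4.17×88.2 = 207289 J > q₁, so all ice melts.
Energy balance: 563.6×4.17×(88.2 − T) = 10525 + 28.9×4.17×(T − 0)
2350.212(88.2 − T) = 10525 + 120.513 T
207289 − 10525 = 2470.725 T
T = 196764 / 2470.725 = 79.64 °C

T_f = 79.6 °C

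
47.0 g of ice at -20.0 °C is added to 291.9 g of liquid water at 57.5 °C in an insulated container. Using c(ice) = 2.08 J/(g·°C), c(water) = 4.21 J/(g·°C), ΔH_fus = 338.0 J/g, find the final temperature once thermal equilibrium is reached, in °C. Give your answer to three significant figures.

T_f = 37.0 °C

Heat to bring ice to 0 °C and melt it: q₁ = 47.0×2.08×20.0 + 47.0×338.0 = 17841 J
Heat the water can supply cooling to 0 °C: 291.9×4.21×57.5 = 70661.7 J > q₁, so all ice melts.
Energy balance: 291.9×4.21×(57.5 − T) = 17841 + 47.0×4.21×(T − 0)
1228.899(57.5 − T) = 17841 + 197.87 T
70661.7 − 17841 = 1426.769 T
T = 52820.7 / 1426.769 = 37.02 °C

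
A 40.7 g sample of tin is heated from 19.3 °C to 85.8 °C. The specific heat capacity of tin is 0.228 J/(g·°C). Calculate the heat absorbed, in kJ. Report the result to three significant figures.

q = 0.617 kJ

q = m c ΔT = 40.7 × 0.228 × (85.8 − 19.3)
q = 40.7 × 0.228 × 66.5 = 617.1 J = 0.617 kJ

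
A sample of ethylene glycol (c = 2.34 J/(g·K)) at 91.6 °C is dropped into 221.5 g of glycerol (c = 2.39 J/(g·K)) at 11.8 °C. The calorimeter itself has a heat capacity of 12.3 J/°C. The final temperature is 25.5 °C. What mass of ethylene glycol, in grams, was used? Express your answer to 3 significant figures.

q_gained = (221.5 × 2.39 + 12.3) × (25.5 − 11.8) = 7421 J
q_lost = m × 2.34 × (91.6 − 25.5) = 154.674 m
m = 7421 / 154.674 = 48.0 g

m = 48.0 g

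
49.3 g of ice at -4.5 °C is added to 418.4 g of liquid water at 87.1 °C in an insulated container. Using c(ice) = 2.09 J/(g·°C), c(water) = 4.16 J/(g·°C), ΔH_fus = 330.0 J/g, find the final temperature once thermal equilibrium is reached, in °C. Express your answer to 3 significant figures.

T_f = 69.3 °C

Heat to bring ice to 0 °C and melt it: q₁ = 49.3×2.09×4.5 + 49.3×330.0 = 16733 J
Heat the water can supply cooling to 0 °C: 418.4×4.16×87.1 = 151601 J > q₁, so all ice melts.
Energy balance: 418.4×4.16×(87.1 − T) = 16733 + 49.3×4.16×(T − 0)
1740.544(87.1 − T) = 16733 + 205.088 T
151601 − 16733 = 1945.632 T
T = 134868 / 1945.632 = 69.32 °C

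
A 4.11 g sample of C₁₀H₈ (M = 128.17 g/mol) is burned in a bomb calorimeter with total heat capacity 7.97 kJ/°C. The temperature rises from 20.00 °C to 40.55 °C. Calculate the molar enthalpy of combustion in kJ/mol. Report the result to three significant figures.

ΔT = 40.55 − 20.00 = 20.55 °C
q_cal = C_cal × ΔT = 7.97 × 20.55 = 163.7835 kJ
n = 4.11 / 128.17 = 0.03207 mol
q_rxn = −q_cal = -163.7835 kJ
ΔH = -163.7835 / 0.03207 = -5107 kJ/mol

ΔH = -5110 kJ/mol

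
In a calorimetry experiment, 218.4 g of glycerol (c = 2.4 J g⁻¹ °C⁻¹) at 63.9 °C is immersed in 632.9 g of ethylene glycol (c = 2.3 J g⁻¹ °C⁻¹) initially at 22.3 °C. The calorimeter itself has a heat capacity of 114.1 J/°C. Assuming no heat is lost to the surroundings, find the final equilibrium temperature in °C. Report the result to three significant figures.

T_f = 32.7 °C

Heat lost by glycerol = heat gained by ethylene glycol + calorimeter.
(218.4)(2.4)(63.9 − T) = [(632.9)(2.3) + 114.1](T − 22.3)
524.16 (63.9 − T) = 1569.77 (T − 22.3)
33494 − 524.16 T = 1569.77 T − 35006
68500 = 2093.93 T
T = 32.71 °C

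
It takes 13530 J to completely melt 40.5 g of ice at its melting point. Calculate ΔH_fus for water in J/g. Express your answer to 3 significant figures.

ΔH_fus = q / m = 13530 / 40.5 = 334 J/g

ΔH_fus = 334 J/g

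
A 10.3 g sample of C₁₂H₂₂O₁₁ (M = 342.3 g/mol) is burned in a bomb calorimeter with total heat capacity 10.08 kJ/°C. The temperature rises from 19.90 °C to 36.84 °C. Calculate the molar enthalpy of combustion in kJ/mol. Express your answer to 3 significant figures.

ΔH = -5670 kJ/mol

ΔT = 36.84 − 19.90 = 16.94 °C
q_cal = C_cal × ΔT = 10.08 × 16.94 = 170.7552 kJ
n = 10.3 / 342.3 = 0.03009 mol
q_rxn = −q_cal = -170.7552 kJ
ΔH = -170.7552 / 0.03009 = -5674.8 kJ/mol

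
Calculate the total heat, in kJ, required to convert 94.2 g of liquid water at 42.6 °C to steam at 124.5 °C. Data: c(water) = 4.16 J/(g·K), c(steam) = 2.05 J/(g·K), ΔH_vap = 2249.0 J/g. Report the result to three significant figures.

q1 (heat water 42.6→100.0 °C): 94.2 × 4.16 × 57.4 = 22493 J
q2 (vaporize at 100 °C): 94.2 × 2249.0 = 211856 J
q3 (heat steam 100.0→124.5 °C): 94.2 × 2.05 × 24.5 = 4731 J
Total: 22493 + 211856 + 4731 = 239080 J = 239 kJ

q = 239 kJ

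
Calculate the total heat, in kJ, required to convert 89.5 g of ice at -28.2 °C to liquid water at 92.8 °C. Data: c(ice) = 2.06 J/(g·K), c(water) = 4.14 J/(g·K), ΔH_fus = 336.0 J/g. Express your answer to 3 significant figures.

q1 (heat ice -28.2→0.0 °C): 89.5 × 2.06 × 28.2 = 5199 J
q2 (melt at 0 °C): 89.5 × 336.0 = 30072 J
q3 (heat water 0.0→92.8 °C): 89.5 × 4.14 × 92.8 = 34385 J
Total: 5199 + 30072 + 34385 = 69656 J = 69.7 kJ

q = 69.7 kJ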